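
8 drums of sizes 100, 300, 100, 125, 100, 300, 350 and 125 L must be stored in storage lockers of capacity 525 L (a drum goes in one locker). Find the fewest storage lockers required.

Total = 350 + 300 + 300 + 125 + 125 + 100 + 100 + 100 = 1500 L.
Lower bound: ⌈1500/525⌉ = 3 storage lockers.
A packing using 3 storage lockers:
  locker 1: 350 + 125 = 475
  locker 2: 300 + 125 + 100 = 525
  locker 3: 300 + 100 + 100 = 500
This matches the lower bound, so 3 is optimal.

3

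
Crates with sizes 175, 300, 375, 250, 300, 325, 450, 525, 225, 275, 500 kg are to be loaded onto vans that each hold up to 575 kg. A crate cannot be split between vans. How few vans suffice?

7

Total = 525 + 500 + 450 + 375 + 325 + 300 + 300 + 275 + 250 + 225 + 175 = 3700 kg.
Lower bound: ⌈3700/575⌉ = 7 vans.
A packing using 7 vans:
  van 1: 525 = 525
  van 2: 500 = 500
  van 3: 450 = 450
  van 4: 375 + 175 = 550
  van 5: 325 + 250 = 575
  van 6: 300 + 275 = 575
  van 7: 300 + 225 = 525
This matches the lower bound, so 7 is optimal.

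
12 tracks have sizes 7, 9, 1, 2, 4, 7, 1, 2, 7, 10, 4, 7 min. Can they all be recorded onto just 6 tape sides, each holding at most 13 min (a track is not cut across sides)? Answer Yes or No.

Yes

A valid assignment using 6 tape sides:
  side 1: 10 + 2 + 1 = 13
  side 2: 9 + 4 = 13
  side 3: 7 + 4 + 2 = 13
  side 4: 7 + 1 = 8
  side 5: 7 = 7
  side 6: 7 = 7
Every load is within 13 min, so 6 tape sides suffice.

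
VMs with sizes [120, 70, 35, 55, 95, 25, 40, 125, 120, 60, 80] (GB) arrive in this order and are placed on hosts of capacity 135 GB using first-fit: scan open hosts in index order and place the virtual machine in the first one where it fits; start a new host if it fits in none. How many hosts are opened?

8

  120 → host 1 (new)  [load 120/135]
  70 → host 2 (new)  [load 70/135]
  35 → host 2  [load 105/135]
  55 → host 3 (new)  [load 55/135]
  95 → host 4 (new)  [load 95/135]
  25 → host 2  [load 130/135]
  40 → host 3  [load 95/135]
  125 → host 5 (new)  [load 125/135]
  120 → host 6 (new)  [load 120/135]
  60 → host 7 (new)  [load 60/135]
  80 → host 8 (new)  [load 80/135]
8 hosts opened.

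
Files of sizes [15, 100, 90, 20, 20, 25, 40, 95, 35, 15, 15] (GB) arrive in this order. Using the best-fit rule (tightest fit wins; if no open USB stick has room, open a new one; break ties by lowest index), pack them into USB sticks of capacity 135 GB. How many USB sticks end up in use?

  15 → USB stick 1 (new)  [load 15/135]
  100 → USB stick 1  [load 115/135]
  90 → USB stick 2 (new)  [load 90/135]
  20 → USB stick 1  [load 135/135]
  20 → USB stick 2  [load 110/135]
  25 → USB stick 2  [load 135/135]
  40 → USB stick 3 (new)  [load 40/135]
  95 → USB stick 3  [load 135/135]
  35 → USB stick 4 (new)  [load 35/135]
  15 → USB stick 4  [load 50/135]
  15 → USB stick 4  [load 65/135]
4 USB sticks opened.

4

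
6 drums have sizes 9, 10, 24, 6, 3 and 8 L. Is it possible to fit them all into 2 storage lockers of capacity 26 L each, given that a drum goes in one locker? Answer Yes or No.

Total = 60 L; ⌈60/26⌉ = 3.
At least 3 storage lockers are required, but only 2 are allowed.

No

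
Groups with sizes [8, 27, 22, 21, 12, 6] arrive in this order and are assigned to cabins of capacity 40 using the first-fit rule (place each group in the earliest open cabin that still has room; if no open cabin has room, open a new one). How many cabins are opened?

3

  8 → cabin 1 (new)  [load 8/40]
  27 → cabin 1  [load 35/40]
  22 → cabin 2 (new)  [load 22/40]
  21 → cabin 3 (new)  [load 21/40]
  12 → cabin 2  [load 34/40]
  6 → cabin 2  [load 40/40]
3 cabins opened.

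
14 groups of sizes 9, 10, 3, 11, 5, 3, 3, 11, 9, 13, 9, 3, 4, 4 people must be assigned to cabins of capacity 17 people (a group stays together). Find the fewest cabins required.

7

Total = 13 + 11 + 11 + 10 + 9 + 9 + 9 + 5 + 4 + 4 + 3 + 3 + 3 + 3 = 97 people.
Lower bound: ⌈97/17⌉ = 6 cabins.
Also, 7 groups each exceed 17/2 people, and no two of those can share a cabin, so at least 7 cabins are needed.
A packing using 7 cabins:
  cabin 1: 13 + 4 = 17
  cabin 2: 11 + 5 = 16
  cabin 3: 11 + 4 = 15
  cabin 4: 10 + 3 + 3 = 16
  cabin 5: 9 + 3 + 3 = 15
  cabin 6: 9 = 9
  cabin 7: 9 = 9
This matches the lower bound, so 7 is optimal.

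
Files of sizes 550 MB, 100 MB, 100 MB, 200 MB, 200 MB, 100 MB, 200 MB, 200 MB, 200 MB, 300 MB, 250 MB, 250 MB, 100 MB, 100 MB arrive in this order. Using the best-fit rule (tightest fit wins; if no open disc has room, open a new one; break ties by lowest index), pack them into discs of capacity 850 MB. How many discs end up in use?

4

  550 → disc 1 (new)  [load 550/850]
  100 → disc 1  [load 650/850]
  100 → disc 1  [load 750/850]
  200 → disc 2 (new)  [load 200/850]
  200 → disc 2  [load 400/850]
  100 → disc 1  [load 850/850]
  200 → disc 2  [load 600/850]
  200 → disc 2  [load 800/850]
  200 → disc 3 (new)  [load 200/850]
  300 → disc 3  [load 500/850]
  250 → disc 3  [load 750/850]
  250 → disc 4 (new)  [load 250/850]
  100 → disc 3  [load 850/850]
  100 → disc 4  [load 350/850]
4 discs opened.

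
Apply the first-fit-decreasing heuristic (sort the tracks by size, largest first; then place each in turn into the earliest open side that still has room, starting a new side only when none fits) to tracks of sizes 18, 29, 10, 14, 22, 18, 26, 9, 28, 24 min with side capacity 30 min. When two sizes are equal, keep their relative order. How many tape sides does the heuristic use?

Sorted descending: 29, 28, 26, 24, 22, 18, 18, 14, 10, 9.
  29 → side 1 (new)  [load 29/30]
  28 → side 2 (new)  [load 28/30]
  26 → side 3 (new)  [load 26/30]
  24 → side 4 (new)  [load 24/30]
  22 → side 5 (new)  [load 22/30]
  18 → side 6 (new)  [load 18/30]
  18 → side 7 (new)  [load 18/30]
  14 → side 8 (new)  [load 14/30]
  10 → side 6  [load 28/30]
  9 → side 7  [load 27/30]
8 tape sides opened.

8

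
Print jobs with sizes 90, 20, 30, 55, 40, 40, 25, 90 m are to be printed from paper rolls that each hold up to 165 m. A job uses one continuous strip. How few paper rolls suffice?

Total = 90 + 90 + 55 + 40 + 40 + 30 + 25 + 20 = 390 m.
Lower bound: ⌈390/165⌉ = 3 paper rolls.
A packing using 3 paper rolls:
  roll 1: 90 + 55 + 20 = 165
  roll 2: 90 + 40 + 30 = 160
  roll 3: 40 + 25 = 65
This matches the lower bound, so 3 is optimal.

3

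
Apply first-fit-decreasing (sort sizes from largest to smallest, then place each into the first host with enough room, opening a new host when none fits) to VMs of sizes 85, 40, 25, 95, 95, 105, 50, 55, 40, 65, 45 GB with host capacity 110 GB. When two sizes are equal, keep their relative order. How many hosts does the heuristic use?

Sorted descending: 105, 95, 95, 85, 65, 55, 50, 45, 40, 40, 25.
  105 → host 1 (new)  [load 105/110]
  95 → host 2 (new)  [load 95/110]
  95 → host 3 (new)  [load 95/110]
  85 → host 4 (new)  [load 85/110]
  65 → host 5 (new)  [load 65/110]
  55 → host 6 (new)  [load 55/110]
  50 → host 6  [load 105/110]
  45 → host 5  [load 110/110]
  40 → host 7 (new)  [load 40/110]
  40 → host 7  [load 80/110]
  25 → host 4  [load 110/110]
7 hosts opened.

7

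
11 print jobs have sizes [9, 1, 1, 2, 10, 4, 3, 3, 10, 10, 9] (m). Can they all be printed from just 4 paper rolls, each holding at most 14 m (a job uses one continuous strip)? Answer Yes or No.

No

Total = 62 m; ⌈62/14⌉ = 5.
At least 5 paper rolls are required, but only 4 are allowed.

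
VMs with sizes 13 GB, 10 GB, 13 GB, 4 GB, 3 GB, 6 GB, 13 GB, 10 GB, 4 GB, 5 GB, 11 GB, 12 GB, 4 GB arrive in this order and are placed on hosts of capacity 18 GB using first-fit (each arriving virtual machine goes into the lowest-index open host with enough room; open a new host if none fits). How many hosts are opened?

7

  13 → host 1 (new)  [load 13/18]
  10 → host 2 (new)  [load 10/18]
  13 → host 3 (new)  [load 13/18]
  4 → host 1  [load 17/18]
  3 → host 2  [load 13/18]
  6 → host 4 (new)  [load 6/18]
  13 → host 5 (new)  [load 13/18]
  10 → host 4  [load 16/18]
  4 → host 2  [load 17/18]
  5 → host 3  [load 18/18]
  11 → host 6 (new)  [load 11/18]
  12 → host 7 (new)  [load 12/18]
  4 → host 5  [load 17/18]
7 hosts opened.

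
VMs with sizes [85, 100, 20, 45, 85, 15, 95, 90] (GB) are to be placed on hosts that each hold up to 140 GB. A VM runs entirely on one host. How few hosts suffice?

Total = 100 + 95 + 90 + 85 + 85 + 45 + 20 + 15 = 535 GB.
Lower bound: ⌈535/140⌉ = 4 hosts.
Also, 5 VMs each exceed 70 GB, and no two of those can share a host, so at least 5 hosts are needed.
A packing using 5 hosts:
  host 1: 100 + 20 + 15 = 135
  host 2: 95 + 45 = 140
  host 3: 90 = 90
  host 4: 85 = 85
  host 5: 85 = 85
This matches the lower bound, so 5 is optimal.

5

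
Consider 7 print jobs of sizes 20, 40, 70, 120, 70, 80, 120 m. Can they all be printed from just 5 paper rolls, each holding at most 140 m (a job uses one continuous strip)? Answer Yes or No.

Yes

A valid assignment using 4 paper rolls:
  roll 1: 120 + 20 = 140
  roll 2: 120 = 120
  roll 3: 80 + 40 = 120
  roll 4: 70 + 70 = 140
That uses only 4 ≤ 5, so 5 paper rolls are enough.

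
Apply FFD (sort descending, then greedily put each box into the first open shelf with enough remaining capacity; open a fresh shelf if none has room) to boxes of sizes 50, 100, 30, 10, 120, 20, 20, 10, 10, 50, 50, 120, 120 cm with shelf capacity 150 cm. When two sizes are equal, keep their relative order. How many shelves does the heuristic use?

Sorted descending: 120, 120, 120, 100, 50, 50, 50, 30, 20, 20, 10, 10, 10.
  120 → shelf 1 (new)  [load 120/150]
  120 → shelf 2 (new)  [load 120/150]
  120 → shelf 3 (new)  [load 120/150]
  100 → shelf 4 (new)  [load 100/150]
  50 → shelf 4  [load 150/150]
  50 → shelf 5 (new)  [load 50/150]
  50 → shelf 5  [load 100/150]
  30 → shelf 1  [load 150/150]
  20 → shelf 2  [load 140/150]
  20 → shelf 3  [load 140/150]
  10 → shelf 2  [load 150/150]
  10 → shelf 3  [load 150/150]
  10 → shelf 5  [load 110/150]
5 shelves opened.

5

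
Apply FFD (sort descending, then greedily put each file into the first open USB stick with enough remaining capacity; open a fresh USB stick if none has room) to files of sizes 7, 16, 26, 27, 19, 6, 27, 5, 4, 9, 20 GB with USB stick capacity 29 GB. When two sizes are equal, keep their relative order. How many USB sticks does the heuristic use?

7

Sorted descending: 27, 27, 26, 20, 19, 16, 9, 7, 6, 5, 4.
  27 → USB stick 1 (new)  [load 27/29]
  27 → USB stick 2 (new)  [load 27/29]
  26 → USB stick 3 (new)  [load 26/29]
  20 → USB stick 4 (new)  [load 20/29]
  19 → USB stick 5 (new)  [load 19/29]
  16 → USB stick 6 (new)  [load 16/29]
  9 → USB stick 4  [load 29/29]
  7 → USB stick 5  [load 26/29]
  6 → USB stick 6  [load 22/29]
  5 → USB stick 6  [load 27/29]
  4 → USB stick 7 (new)  [load 4/29]
7 USB sticks opened.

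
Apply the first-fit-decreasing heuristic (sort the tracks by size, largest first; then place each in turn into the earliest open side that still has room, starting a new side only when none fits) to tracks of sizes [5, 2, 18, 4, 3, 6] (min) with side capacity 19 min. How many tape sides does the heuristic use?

Sorted descending: 18, 6, 5, 4, 3, 2.
  18 → side 1 (new)  [load 18/19]
  6 → side 2 (new)  [load 6/19]
  5 → side 2  [load 11/19]
  4 → side 2  [load 15/19]
  3 → side 2  [load 18/19]
  2 → side 3 (new)  [load 2/19]
3 tape sides opened.

3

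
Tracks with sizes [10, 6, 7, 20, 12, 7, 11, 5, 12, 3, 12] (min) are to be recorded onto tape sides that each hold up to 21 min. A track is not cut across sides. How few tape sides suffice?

Total = 20 + 12 + 12 + 12 + 11 + 10 + 7 + 7 + 6 + 5 + 3 = 105 min.
Lower bound: ⌈105/21⌉ = 5 tape sides.
A packing using 6 tape sides:
  side 1: 20 = 20
  side 2: 12 + 7 = 19
  side 3: 12 + 7 = 19
  side 4: 12 + 6 + 3 = 21
  side 5: 11 + 10 = 21
  side 6: 5 = 5
No arrangement into 5 tape sides stays within capacity, so 6 is optimal.

6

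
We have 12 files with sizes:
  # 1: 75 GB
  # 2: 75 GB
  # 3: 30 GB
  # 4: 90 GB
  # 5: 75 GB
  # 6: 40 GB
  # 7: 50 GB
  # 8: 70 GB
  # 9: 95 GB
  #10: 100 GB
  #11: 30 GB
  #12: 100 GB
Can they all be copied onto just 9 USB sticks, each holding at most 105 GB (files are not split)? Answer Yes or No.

Yes

A valid assignment using 9 USB sticks:
  USB stick 1: 100 = 100
  USB stick 2: 100 = 100
  USB stick 3: 95 = 95
  USB stick 4: 90 = 90
  USB stick 5: 75 + 30 = 105
  USB stick 6: 75 + 30 = 105
  USB stick 7: 75 = 75
  USB stick 8: 70 = 70
  USB stick 9: 50 + 40 = 90
Every load is within 105 GB, so 9 USB sticks suffice.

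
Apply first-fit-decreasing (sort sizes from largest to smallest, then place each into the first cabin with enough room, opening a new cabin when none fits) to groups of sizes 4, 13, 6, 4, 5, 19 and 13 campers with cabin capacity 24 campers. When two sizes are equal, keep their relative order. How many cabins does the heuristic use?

Sorted descending: 19, 13, 13, 6, 5, 4, 4.
  19 → cabin 1 (new)  [load 19/24]
  13 → cabin 2 (new)  [load 13/24]
  13 → cabin 3 (new)  [load 13/24]
  6 → cabin 2  [load 19/24]
  5 → cabin 1  [load 24/24]
  4 → cabin 2  [load 23/24]
  4 → cabin 3  [load 17/24]
3 cabins opened.

3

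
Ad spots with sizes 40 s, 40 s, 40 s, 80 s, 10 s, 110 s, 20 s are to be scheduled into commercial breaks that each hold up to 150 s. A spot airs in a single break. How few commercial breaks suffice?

Total = 110 + 80 + 40 + 40 + 40 + 20 + 10 = 340 s.
Lower bound: ⌈340/150⌉ = 3 commercial breaks.
A packing using 3 commercial breaks:
  break 1: 110 + 40 = 150
  break 2: 80 + 40 + 20 + 10 = 150
  break 3: 40 = 40
This matches the lower bound, so 3 is optimal.

3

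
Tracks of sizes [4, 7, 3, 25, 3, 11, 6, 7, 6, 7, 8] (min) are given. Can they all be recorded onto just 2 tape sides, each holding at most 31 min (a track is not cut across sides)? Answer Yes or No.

No

Total = 87 min; ⌈87/31⌉ = 3.
At least 3 tape sides are required, but only 2 are allowed.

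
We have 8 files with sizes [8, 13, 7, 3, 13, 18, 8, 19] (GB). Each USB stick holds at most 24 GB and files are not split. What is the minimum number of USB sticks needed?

5

Total = 19 + 18 + 13 + 13 + 8 + 8 + 7 + 3 = 89 GB.
Lower bound: ⌈89/24⌉ = 4 USB sticks.
A packing using 5 USB sticks:
  USB stick 1: 19 + 3 = 22
  USB stick 2: 18 = 18
  USB stick 3: 13 + 8 = 21
  USB stick 4: 13 + 8 = 21
  USB stick 5: 7 = 7
No arrangement into 4 USB sticks stays within capacity, so 5 is optimal.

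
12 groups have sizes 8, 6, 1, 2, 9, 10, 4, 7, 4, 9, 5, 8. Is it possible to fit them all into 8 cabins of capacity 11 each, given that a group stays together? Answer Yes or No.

A valid assignment using 8 cabins:
  cabin 1: 10 + 1 = 11
  cabin 2: 9 + 2 = 11
  cabin 3: 9 = 9
  cabin 4: 8 = 8
  cabin 5: 8 = 8
  cabin 6: 7 + 4 = 11
  cabin 7: 6 + 5 = 11
  cabin 8: 4 = 4
Every load is within 11, so 8 cabins suffice.

Yes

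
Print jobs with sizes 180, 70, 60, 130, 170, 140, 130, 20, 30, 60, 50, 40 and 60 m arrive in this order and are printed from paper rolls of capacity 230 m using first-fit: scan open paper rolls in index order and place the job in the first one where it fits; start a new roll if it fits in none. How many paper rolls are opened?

6

  180 → roll 1 (new)  [load 180/230]
  70 → roll 2 (new)  [load 70/230]
  60 → roll 2  [load 130/230]
  130 → roll 3 (new)  [load 130/230]
  170 → roll 4 (new)  [load 170/230]
  140 → roll 5 (new)  [load 140/230]
  130 → roll 6 (new)  [load 130/230]
  20 → roll 1  [load 200/230]
  30 → roll 1  [load 230/230]
  60 → roll 2  [load 190/230]
  50 → roll 3  [load 180/230]
  40 → roll 2  [load 230/230]
  60 → roll 4  [load 230/230]
6 paper rolls opened.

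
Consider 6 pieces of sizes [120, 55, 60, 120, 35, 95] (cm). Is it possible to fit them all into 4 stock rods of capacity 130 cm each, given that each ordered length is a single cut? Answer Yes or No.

A valid assignment using 4 stock rods:
  stock rod 1: 120 = 120
  stock rod 2: 120 = 120
  stock rod 3: 95 + 35 = 130
  stock rod 4: 60 + 55 = 115
Every load is within 130 cm, so 4 stock rods suffice.

Yes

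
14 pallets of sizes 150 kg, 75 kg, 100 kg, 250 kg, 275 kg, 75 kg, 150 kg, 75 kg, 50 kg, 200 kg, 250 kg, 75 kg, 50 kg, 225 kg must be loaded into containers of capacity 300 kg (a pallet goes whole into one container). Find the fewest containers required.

7

Total = 275 + 250 + 250 + 225 + 200 + 150 + 150 + 100 + 75 + 75 + 75 + 75 + 50 + 50 = 2000 kg.
Lower bound: ⌈2000/300⌉ = 7 containers.
A packing using 7 containers:
  container 1: 275 = 275
  container 2: 250 + 50 = 300
  container 3: 250 + 50 = 300
  container 4: 225 + 75 = 300
  container 5: 200 + 100 = 300
  container 6: 150 + 150 = 300
  container 7: 75 + 75 + 75 = 225
This matches the lower bound, so 7 is optimal.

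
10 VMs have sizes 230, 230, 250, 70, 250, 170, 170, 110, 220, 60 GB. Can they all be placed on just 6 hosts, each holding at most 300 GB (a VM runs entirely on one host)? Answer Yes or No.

Total = 1760 GB; ⌈1760/300⌉ = 6.
7 VMs each exceed half the capacity and cannot share a host, forcing at least 7 hosts.
At least 7 hosts are required, but only 6 are allowed.

No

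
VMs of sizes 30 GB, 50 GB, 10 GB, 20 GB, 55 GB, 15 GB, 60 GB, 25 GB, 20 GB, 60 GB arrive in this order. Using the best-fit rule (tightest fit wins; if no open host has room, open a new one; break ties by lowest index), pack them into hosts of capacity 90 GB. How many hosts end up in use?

4

  30 → host 1 (new)  [load 30/90]
  50 → host 1  [load 80/90]
  10 → host 1  [load 90/90]
  20 → host 2 (new)  [load 20/90]
  55 → host 2  [load 75/90]
  15 → host 2  [load 90/90]
  60 → host 3 (new)  [load 60/90]
  25 → host 3  [load 85/90]
  20 → host 4 (new)  [load 20/90]
  60 → host 4  [load 80/90]
4 hosts opened.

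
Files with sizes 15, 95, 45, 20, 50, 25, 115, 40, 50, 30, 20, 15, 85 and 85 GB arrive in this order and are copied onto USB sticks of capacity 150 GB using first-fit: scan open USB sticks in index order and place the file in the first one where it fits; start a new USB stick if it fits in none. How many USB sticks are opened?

  15 → USB stick 1 (new)  [load 15/150]
  95 → USB stick 1  [load 110/150]
  45 → USB stick 2 (new)  [load 45/150]
  20 → USB stick 1  [load 130/150]
  50 → USB stick 2  [load 95/150]
  25 → USB stick 2  [load 120/150]
  115 → USB stick 3 (new)  [load 115/150]
  40 → USB stick 4 (new)  [load 40/150]
  50 → USB stick 4  [load 90/150]
  30 → USB stick 2  [load 150/150]
  20 → USB stick 1  [load 150/150]
  15 → USB stick 3  [load 130/150]
  85 → USB stick 5 (new)  [load 85/150]
  85 → USB stick 6 (new)  [load 85/150]
6 USB sticks opened.

6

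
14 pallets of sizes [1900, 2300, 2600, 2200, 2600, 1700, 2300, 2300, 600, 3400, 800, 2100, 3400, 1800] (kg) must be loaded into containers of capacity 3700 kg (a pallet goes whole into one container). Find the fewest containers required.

11

Total = 3400 + 3400 + 2600 + 2600 + 2300 + 2300 + 2300 + 2200 + 2100 + 1900 + 1800 + 1700 + 800 + 600 = 30000 kg.
Lower bound: ⌈30000/3700⌉ = 9 containers.
Also, 10 pallets each exceed 1850 kg, and no two of those can share a container, so at least 10 containers are needed.
A packing using 11 containers:
  container 1: 3400 = 3400
  container 2: 3400 = 3400
  container 3: 2600 + 800 = 3400
  container 4: 2600 + 600 = 3200
  container 5: 2300 = 2300
  container 6: 2300 = 2300
  container 7: 2300 = 2300
  container 8: 2200 = 2200
  container 9: 2100 = 2100
  container 10: 1900 + 1800 = 3700
  container 11: 1700 = 1700
No arrangement into 10 containers stays within capacity, so 11 is optimal.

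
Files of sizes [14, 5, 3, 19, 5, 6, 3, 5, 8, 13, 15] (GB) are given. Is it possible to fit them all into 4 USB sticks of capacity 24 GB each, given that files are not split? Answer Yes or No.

Yes

A valid assignment using 4 USB sticks:
  USB stick 1: 19 + 5 = 24
  USB stick 2: 15 + 6 + 3 = 24
  USB stick 3: 14 + 5 + 5 = 24
  USB stick 4: 13 + 8 + 3 = 24
Every load is within 24 GB, so 4 USB sticks suffice.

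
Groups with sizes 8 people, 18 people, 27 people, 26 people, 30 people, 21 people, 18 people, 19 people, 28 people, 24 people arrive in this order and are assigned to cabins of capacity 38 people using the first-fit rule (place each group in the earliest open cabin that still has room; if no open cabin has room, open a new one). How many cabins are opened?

  8 → cabin 1 (new)  [load 8/38]
  18 → cabin 1  [load 26/38]
  27 → cabin 2 (new)  [load 27/38]
  26 → cabin 3 (new)  [load 26/38]
  30 → cabin 4 (new)  [load 30/38]
  21 → cabin 5 (new)  [load 21/38]
  18 → cabin 6 (new)  [load 18/38]
  19 → cabin 6  [load 37/38]
  28 → cabin 7 (new)  [load 28/38]
  24 → cabin 8 (new)  [load 24/38]
8 cabins opened.

8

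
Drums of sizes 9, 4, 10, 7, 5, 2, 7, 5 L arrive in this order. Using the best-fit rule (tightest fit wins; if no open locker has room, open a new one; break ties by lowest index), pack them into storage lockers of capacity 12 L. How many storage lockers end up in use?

5

  9 → locker 1 (new)  [load 9/12]
  4 → locker 2 (new)  [load 4/12]
  10 → locker 3 (new)  [load 10/12]
  7 → locker 2  [load 11/12]
  5 → locker 4 (new)  [load 5/12]
  2 → locker 3  [load 12/12]
  7 → locker 4  [load 12/12]
  5 → locker 5 (new)  [load 5/12]
5 storage lockers opened.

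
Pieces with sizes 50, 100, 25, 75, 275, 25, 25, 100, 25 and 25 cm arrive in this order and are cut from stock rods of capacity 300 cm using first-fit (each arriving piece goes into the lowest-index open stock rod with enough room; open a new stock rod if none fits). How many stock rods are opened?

3

  50 → stock rod 1 (new)  [load 50/300]
  100 → stock rod 1  [load 150/300]
  25 → stock rod 1  [load 175/300]
  75 → stock rod 1  [load 250/300]
  275 → stock rod 2 (new)  [load 275/300]
  25 → stock rod 1  [load 275/300]
  25 → stock rod 1  [load 300/300]
  100 → stock rod 3 (new)  [load 100/300]
  25 → stock rod 2  [load 300/300]
  25 → stock rod 3  [load 125/300]
3 stock rods opened.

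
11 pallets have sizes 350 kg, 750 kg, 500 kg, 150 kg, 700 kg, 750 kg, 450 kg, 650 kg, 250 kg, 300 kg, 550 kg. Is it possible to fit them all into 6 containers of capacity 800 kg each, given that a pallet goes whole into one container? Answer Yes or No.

No

Total = 5400 kg; ⌈5400/800⌉ = 7.
At least 7 containers are required, but only 6 are allowed.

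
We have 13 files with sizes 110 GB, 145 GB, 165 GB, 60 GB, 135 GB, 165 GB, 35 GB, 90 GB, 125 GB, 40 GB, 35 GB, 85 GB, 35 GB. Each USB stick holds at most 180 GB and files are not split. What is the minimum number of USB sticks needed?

Total = 165 + 165 + 145 + 135 + 125 + 110 + 90 + 85 + 60 + 40 + 35 + 35 + 35 = 1225 GB.
Lower bound: ⌈1225/180⌉ = 7 USB sticks.
A packing using 8 USB sticks:
  USB stick 1: 165 = 165
  USB stick 2: 165 = 165
  USB stick 3: 145 + 35 = 180
  USB stick 4: 135 + 40 = 175
  USB stick 5: 125 + 35 = 160
  USB stick 6: 110 + 60 = 170
  USB stick 7: 90 + 85 = 175
  USB stick 8: 35 = 35
No arrangement into 7 USB sticks stays within capacity, so 8 is optimal.

8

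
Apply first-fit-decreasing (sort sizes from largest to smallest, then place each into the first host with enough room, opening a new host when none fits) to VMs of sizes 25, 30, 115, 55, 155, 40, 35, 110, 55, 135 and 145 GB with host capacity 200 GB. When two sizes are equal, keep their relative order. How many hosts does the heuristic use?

5

Sorted descending: 155, 145, 135, 115, 110, 55, 55, 40, 35, 30, 25.
  155 → host 1 (new)  [load 155/200]
  145 → host 2 (new)  [load 145/200]
  135 → host 3 (new)  [load 135/200]
  115 → host 4 (new)  [load 115/200]
  110 → host 5 (new)  [load 110/200]
  55 → host 2  [load 200/200]
  55 → host 3  [load 190/200]
  40 → host 1  [load 195/200]
  35 → host 4  [load 150/200]
  30 → host 4  [load 180/200]
  25 → host 5  [load 135/200]
5 hosts opened.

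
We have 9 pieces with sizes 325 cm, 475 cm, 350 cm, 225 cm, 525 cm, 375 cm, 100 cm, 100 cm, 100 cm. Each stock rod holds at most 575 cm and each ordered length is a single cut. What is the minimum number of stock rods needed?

Total = 525 + 475 + 375 + 350 + 325 + 225 + 100 + 100 + 100 = 2575 cm.
Lower bound: ⌈2575/575⌉ = 5 stock rods.
A packing using 5 stock rods:
  stock rod 1: 525 = 525
  stock rod 2: 475 + 100 = 575
  stock rod 3: 375 + 100 + 100 = 575
  stock rod 4: 350 + 225 = 575
  stock rod 5: 325 = 325
This matches the lower bound, so 5 is optimal.

5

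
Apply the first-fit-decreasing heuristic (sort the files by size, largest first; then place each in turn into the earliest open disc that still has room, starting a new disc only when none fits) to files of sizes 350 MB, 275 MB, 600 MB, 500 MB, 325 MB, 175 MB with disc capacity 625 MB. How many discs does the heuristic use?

Sorted descending: 600, 500, 350, 325, 275, 175.
  600 → disc 1 (new)  [load 600/625]
  500 → disc 2 (new)  [load 500/625]
  350 → disc 3 (new)  [load 350/625]
  325 → disc 4 (new)  [load 325/625]
  275 → disc 3  [load 625/625]
  175 → disc 4  [load 500/625]
4 discs opened.

4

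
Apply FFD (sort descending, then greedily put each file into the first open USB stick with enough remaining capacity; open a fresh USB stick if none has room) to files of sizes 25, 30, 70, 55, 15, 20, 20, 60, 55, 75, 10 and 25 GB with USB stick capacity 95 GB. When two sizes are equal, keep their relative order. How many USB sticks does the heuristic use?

5

Sorted descending: 75, 70, 60, 55, 55, 30, 25, 25, 20, 20, 15, 10.
  75 → USB stick 1 (new)  [load 75/95]
  70 → USB stick 2 (new)  [load 70/95]
  60 → USB stick 3 (new)  [load 60/95]
  55 → USB stick 4 (new)  [load 55/95]
  55 → USB stick 5 (new)  [load 55/95]
  30 → USB stick 3  [load 90/95]
  25 → USB stick 2  [load 95/95]
  25 → USB stick 4  [load 80/95]
  20 → USB stick 1  [load 95/95]
  20 → USB stick 5  [load 75/95]
  15 → USB stick 4  [load 95/95]
  10 → USB stick 5  [load 85/95]
5 USB sticks opened.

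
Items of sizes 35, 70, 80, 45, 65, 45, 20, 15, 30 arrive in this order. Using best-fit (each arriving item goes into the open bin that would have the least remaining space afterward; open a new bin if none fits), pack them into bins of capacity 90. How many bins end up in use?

  35 → bin 1 (new)  [load 35/90]
  70 → bin 2 (new)  [load 70/90]
  80 → bin 3 (new)  [load 80/90]
  45 → bin 1  [load 80/90]
  65 → bin 4 (new)  [load 65/90]
  45 → bin 5 (new)  [load 45/90]
  20 → bin 2  [load 90/90]
  15 → bin 4  [load 80/90]
  30 → bin 5  [load 75/90]
5 bins opened.

5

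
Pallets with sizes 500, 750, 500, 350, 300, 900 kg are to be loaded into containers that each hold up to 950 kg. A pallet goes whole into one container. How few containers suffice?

Total = 900 + 750 + 500 + 500 + 350 + 300 = 3300 kg.
Lower bound: ⌈3300/950⌉ = 4 containers.
A packing using 4 containers:
  container 1: 900 = 900
  container 2: 750 = 750
  container 3: 500 + 350 = 850
  container 4: 500 + 300 = 800
This matches the lower bound, so 4 is optimal.

4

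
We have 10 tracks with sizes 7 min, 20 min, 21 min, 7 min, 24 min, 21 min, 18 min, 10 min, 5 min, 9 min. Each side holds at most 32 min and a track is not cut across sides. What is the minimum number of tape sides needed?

5

Total = 24 + 21 + 21 + 20 + 18 + 10 + 9 + 7 + 7 + 5 = 142 min.
Lower bound: ⌈142/32⌉ = 5 tape sides.
A packing using 5 tape sides:
  side 1: 24 + 7 = 31
  side 2: 21 + 10 = 31
  side 3: 21 + 9 = 30
  side 4: 20 + 7 + 5 = 32
  side 5: 18 = 18
This matches the lower bound, so 5 is optimal.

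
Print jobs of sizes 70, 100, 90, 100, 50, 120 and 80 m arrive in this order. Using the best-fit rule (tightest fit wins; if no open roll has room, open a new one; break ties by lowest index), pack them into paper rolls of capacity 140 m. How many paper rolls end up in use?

6

  70 → roll 1 (new)  [load 70/140]
  100 → roll 2 (new)  [load 100/140]
  90 → roll 3 (new)  [load 90/140]
  100 → roll 4 (new)  [load 100/140]
  50 → roll 3  [load 140/140]
  120 → roll 5 (new)  [load 120/140]
  80 → roll 6 (new)  [load 80/140]
6 paper rolls opened.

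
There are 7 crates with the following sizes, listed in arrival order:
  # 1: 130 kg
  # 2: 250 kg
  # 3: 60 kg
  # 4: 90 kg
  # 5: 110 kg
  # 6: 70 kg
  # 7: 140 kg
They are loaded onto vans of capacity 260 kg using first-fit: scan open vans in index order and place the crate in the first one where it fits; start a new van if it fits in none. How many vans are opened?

4

  130 → van 1 (new)  [load 130/260]
  250 → van 2 (new)  [load 250/260]
  60 → van 1  [load 190/260]
  90 → van 3 (new)  [load 90/260]
  110 → van 3  [load 200/260]
  70 → van 1  [load 260/260]
  140 → van 4 (new)  [load 140/260]
4 vans opened.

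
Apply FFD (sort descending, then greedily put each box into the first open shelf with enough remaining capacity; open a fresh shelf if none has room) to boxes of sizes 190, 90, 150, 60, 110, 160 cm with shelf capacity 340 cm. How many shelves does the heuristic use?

Sorted descending: 190, 160, 150, 110, 90, 60.
  190 → shelf 1 (new)  [load 190/340]
  160 → shelf 2 (new)  [load 160/340]
  150 → shelf 1  [load 340/340]
  110 → shelf 2  [load 270/340]
  90 → shelf 3 (new)  [load 90/340]
  60 → shelf 2  [load 330/340]
3 shelves opened.

3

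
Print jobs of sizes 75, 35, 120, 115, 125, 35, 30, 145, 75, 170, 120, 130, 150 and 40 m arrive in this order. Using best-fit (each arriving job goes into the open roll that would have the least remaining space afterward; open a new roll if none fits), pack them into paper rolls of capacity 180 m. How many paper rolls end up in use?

  75 → roll 1 (new)  [load 75/180]
  35 → roll 1  [load 110/180]
  120 → roll 2 (new)  [load 120/180]
  115 → roll 3 (new)  [load 115/180]
  125 → roll 4 (new)  [load 125/180]
  35 → roll 4  [load 160/180]
  30 → roll 2  [load 150/180]
  145 → roll 5 (new)  [load 145/180]
  75 → roll 6 (new)  [load 75/180]
  170 → roll 7 (new)  [load 170/180]
  120 → roll 8 (new)  [load 120/180]
  130 → roll 9 (new)  [load 130/180]
  150 → roll 10 (new)  [load 150/180]
  40 → roll 9  [load 170/180]
10 paper rolls opened.

10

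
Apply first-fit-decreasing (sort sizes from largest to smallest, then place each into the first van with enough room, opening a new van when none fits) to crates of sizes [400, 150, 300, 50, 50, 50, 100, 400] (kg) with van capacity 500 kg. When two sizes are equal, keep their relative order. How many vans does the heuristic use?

Sorted descending: 400, 400, 300, 150, 100, 50, 50, 50.
  400 → van 1 (new)  [load 400/500]
  400 → van 2 (new)  [load 400/500]
  300 → van 3 (new)  [load 300/500]
  150 → van 3  [load 450/500]
  100 → van 1  [load 500/500]
  50 → van 2  [load 450/500]
  50 → van 2  [load 500/500]
  50 → van 3  [load 500/500]
3 vans opened.

3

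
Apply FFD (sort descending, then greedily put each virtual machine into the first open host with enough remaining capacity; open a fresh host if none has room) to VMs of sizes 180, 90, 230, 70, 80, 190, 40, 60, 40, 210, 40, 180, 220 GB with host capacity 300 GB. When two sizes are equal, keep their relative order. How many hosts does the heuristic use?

Sorted descending: 230, 220, 210, 190, 180, 180, 90, 80, 70, 60, 40, 40, 40.
  230 → host 1 (new)  [load 230/300]
  220 → host 2 (new)  [load 220/300]
  210 → host 3 (new)  [load 210/300]
  190 → host 4 (new)  [load 190/300]
  180 → host 5 (new)  [load 180/300]
  180 → host 6 (new)  [load 180/300]
  90 → host 3  [load 300/300]
  80 → host 2  [load 300/300]
  70 → host 1  [load 300/300]
  60 → host 4  [load 250/300]
  40 → host 4  [load 290/300]
  40 → host 5  [load 220/300]
  40 → host 5  [load 260/300]
6 hosts opened.

6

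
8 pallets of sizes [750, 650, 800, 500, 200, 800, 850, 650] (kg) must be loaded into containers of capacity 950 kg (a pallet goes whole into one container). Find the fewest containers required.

Total = 850 + 800 + 800 + 750 + 650 + 650 + 500 + 200 = 5200 kg.
Lower bound: ⌈5200/950⌉ = 6 containers.
Also, 7 pallets each exceed 475 kg, and no two of those can share a container, so at least 7 containers are needed.
A packing using 7 containers:
  container 1: 850 = 850
  container 2: 800 = 800
  container 3: 800 = 800
  container 4: 750 + 200 = 950
  container 5: 650 = 650
  container 6: 650 = 650
  container 7: 500 = 500
This matches the lower bound, so 7 is optimal.

7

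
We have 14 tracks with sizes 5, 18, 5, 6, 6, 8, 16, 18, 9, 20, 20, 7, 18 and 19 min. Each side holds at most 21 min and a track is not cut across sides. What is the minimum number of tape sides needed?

Total = 20 + 20 + 19 + 18 + 18 + 18 + 16 + 9 + 8 + 7 + 6 + 6 + 5 + 5 = 175 min.
Lower bound: ⌈175/21⌉ = 9 tape sides.
A packing using 9 tape sides:
  side 1: 20 = 20
  side 2: 20 = 20
  side 3: 19 = 19
  side 4: 18 = 18
  side 5: 18 = 18
  side 6: 18 = 18
  side 7: 16 + 5 = 21
  side 8: 9 + 7 + 5 = 21
  side 9: 8 + 6 + 6 = 20
This matches the lower bound, so 9 is optimal.

9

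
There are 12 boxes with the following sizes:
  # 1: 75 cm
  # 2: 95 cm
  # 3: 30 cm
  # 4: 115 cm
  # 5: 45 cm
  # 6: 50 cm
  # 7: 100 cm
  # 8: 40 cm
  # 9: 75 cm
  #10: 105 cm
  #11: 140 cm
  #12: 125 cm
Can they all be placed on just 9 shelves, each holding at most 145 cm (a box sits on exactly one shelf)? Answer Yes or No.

Yes

A valid assignment using 8 shelves:
  shelf 1: 140 = 140
  shelf 2: 125 = 125
  shelf 3: 115 + 30 = 145
  shelf 4: 105 + 40 = 145
  shelf 5: 100 + 45 = 145
  shelf 6: 95 + 50 = 145
  shelf 7: 75 = 75
  shelf 8: 75 = 75
That uses only 8 ≤ 9, so 9 shelves are enough.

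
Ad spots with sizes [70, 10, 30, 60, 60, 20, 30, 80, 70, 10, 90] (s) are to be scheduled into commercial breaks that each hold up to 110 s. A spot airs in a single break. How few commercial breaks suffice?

6

Total = 90 + 80 + 70 + 70 + 60 + 60 + 30 + 30 + 20 + 10 + 10 = 530 s.
Lower bound: ⌈530/110⌉ = 5 commercial breaks.
Also, 6 ad spots each exceed 55 s, and no two of those can share a break, so at least 6 commercial breaks are needed.
A packing using 6 commercial breaks:
  break 1: 90 + 20 = 110
  break 2: 80 + 30 = 110
  break 3: 70 + 30 + 10 = 110
  break 4: 70 + 10 = 80
  break 5: 60 = 60
  break 6: 60 = 60
This matches the lower bound, so 6 is optimal.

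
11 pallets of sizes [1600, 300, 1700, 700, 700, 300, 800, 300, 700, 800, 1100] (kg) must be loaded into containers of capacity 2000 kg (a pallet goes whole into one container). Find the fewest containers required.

Total = 1700 + 1600 + 1100 + 800 + 800 + 700 + 700 + 700 + 300 + 300 + 300 = 9000 kg.
Lower bound: ⌈9000/2000⌉ = 5 containers.
A packing using 5 containers:
  container 1: 1700 + 300 = 2000
  container 2: 1600 + 300 = 1900
  container 3: 1100 + 800 = 1900
  container 4: 800 + 700 + 300 = 1800
  container 5: 700 + 700 = 1400
This matches the lower bound, so 5 is optimal.

5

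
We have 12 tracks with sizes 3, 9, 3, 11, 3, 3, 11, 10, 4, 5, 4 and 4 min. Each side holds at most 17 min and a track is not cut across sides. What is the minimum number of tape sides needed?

Total = 11 + 11 + 10 + 9 + 5 + 4 + 4 + 4 + 3 + 3 + 3 + 3 = 70 min.
Lower bound: ⌈70/17⌉ = 5 tape sides.
A packing using 5 tape sides:
  side 1: 11 + 5 = 16
  side 2: 11 + 4 = 15
  side 3: 10 + 4 + 3 = 17
  side 4: 9 + 4 + 3 = 16
  side 5: 3 + 3 = 6
This matches the lower bound, so 5 is optimal.

5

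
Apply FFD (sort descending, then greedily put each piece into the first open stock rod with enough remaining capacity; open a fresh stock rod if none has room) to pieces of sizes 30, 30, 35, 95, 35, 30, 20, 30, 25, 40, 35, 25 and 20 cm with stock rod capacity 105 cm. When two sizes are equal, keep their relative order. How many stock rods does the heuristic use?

Sorted descending: 95, 40, 35, 35, 35, 30, 30, 30, 30, 25, 25, 20, 20.
  95 → stock rod 1 (new)  [load 95/105]
  40 → stock rod 2 (new)  [load 40/105]
  35 → stock rod 2  [load 75/105]
  35 → stock rod 3 (new)  [load 35/105]
  35 → stock rod 3  [load 70/105]
  30 → stock rod 2  [load 105/105]
  30 → stock rod 3  [load 100/105]
  30 → stock rod 4 (new)  [load 30/105]
  30 → stock rod 4  [load 60/105]
  25 → stock rod 4  [load 85/105]
  25 → stock rod 5 (new)  [load 25/105]
  20 → stock rod 4  [load 105/105]
  20 → stock rod 5  [load 45/105]
5 stock rods opened.

5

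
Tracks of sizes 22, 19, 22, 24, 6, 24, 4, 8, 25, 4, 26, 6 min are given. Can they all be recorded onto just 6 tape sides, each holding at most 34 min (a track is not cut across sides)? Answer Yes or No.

No

Total = 190 min; ⌈190/34⌉ = 6.
7 tracks each exceed half the capacity and cannot share a side, forcing at least 7 tape sides.
At least 7 tape sides are required, but only 6 are allowed.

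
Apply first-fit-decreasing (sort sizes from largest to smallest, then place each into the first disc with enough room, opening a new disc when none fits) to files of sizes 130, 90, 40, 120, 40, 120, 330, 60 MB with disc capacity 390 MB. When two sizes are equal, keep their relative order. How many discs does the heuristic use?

3

Sorted descending: 330, 130, 120, 120, 90, 60, 40, 40.
  330 → disc 1 (new)  [load 330/390]
  130 → disc 2 (new)  [load 130/390]
  120 → disc 2  [load 250/390]
  120 → disc 2  [load 370/390]
  90 → disc 3 (new)  [load 90/390]
  60 → disc 1  [load 390/390]
  40 → disc 3  [load 130/390]
  40 → disc 3  [load 170/390]
3 discs opened.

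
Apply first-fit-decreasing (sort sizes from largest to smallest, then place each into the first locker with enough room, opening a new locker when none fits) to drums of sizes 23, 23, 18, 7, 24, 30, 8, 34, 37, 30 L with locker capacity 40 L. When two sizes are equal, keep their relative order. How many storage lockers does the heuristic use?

8

Sorted descending: 37, 34, 30, 30, 24, 23, 23, 18, 8, 7.
  37 → locker 1 (new)  [load 37/40]
  34 → locker 2 (new)  [load 34/40]
  30 → locker 3 (new)  [load 30/40]
  30 → locker 4 (new)  [load 30/40]
  24 → locker 5 (new)  [load 24/40]
  23 → locker 6 (new)  [load 23/40]
  23 → locker 7 (new)  [load 23/40]
  18 → locker 8 (new)  [load 18/40]
  8 → locker 3  [load 38/40]
  7 → locker 4  [load 37/40]
8 storage lockers opened.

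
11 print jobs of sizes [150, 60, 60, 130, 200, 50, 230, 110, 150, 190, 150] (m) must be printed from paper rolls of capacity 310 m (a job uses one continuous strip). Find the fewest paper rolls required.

Total = 230 + 200 + 190 + 150 + 150 + 150 + 130 + 110 + 60 + 60 + 50 = 1480 m.
Lower bound: ⌈1480/310⌉ = 5 paper rolls.
A packing using 5 paper rolls:
  roll 1: 230 + 60 = 290
  roll 2: 200 + 110 = 310
  roll 3: 190 + 60 + 50 = 300
  roll 4: 150 + 150 = 300
  roll 5: 150 + 130 = 280
This matches the lower bound, so 5 is optimal.

5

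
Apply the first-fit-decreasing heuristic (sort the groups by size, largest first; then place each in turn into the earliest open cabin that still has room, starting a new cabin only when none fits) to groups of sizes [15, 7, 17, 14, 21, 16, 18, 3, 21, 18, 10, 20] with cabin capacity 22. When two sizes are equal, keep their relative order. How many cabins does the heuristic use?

Sorted descending: 21, 21, 20, 18, 18, 17, 16, 15, 14, 10, 7, 3.
  21 → cabin 1 (new)  [load 21/22]
  21 → cabin 2 (new)  [load 21/22]
  20 → cabin 3 (new)  [load 20/22]
  18 → cabin 4 (new)  [load 18/22]
  18 → cabin 5 (new)  [load 18/22]
  17 → cabin 6 (new)  [load 17/22]
  16 → cabin 7 (new)  [load 16/22]
  15 → cabin 8 (new)  [load 15/22]
  14 → cabin 9 (new)  [load 14/22]
  10 → cabin 10 (new)  [load 10/22]
  7 → cabin 8  [load 22/22]
  3 → cabin 4  [load 21/22]
10 cabins opened.

10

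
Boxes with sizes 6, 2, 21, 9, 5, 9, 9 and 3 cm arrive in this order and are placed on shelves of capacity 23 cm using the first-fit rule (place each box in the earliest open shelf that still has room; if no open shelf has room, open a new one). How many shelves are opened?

  6 → shelf 1 (new)  [load 6/23]
  2 → shelf 1  [load 8/23]
  21 → shelf 2 (new)  [load 21/23]
  9 → shelf 1  [load 17/23]
  5 → shelf 1  [load 22/23]
  9 → shelf 3 (new)  [load 9/23]
  9 → shelf 3  [load 18/23]
  3 → shelf 3  [load 21/23]
3 shelves opened.

3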